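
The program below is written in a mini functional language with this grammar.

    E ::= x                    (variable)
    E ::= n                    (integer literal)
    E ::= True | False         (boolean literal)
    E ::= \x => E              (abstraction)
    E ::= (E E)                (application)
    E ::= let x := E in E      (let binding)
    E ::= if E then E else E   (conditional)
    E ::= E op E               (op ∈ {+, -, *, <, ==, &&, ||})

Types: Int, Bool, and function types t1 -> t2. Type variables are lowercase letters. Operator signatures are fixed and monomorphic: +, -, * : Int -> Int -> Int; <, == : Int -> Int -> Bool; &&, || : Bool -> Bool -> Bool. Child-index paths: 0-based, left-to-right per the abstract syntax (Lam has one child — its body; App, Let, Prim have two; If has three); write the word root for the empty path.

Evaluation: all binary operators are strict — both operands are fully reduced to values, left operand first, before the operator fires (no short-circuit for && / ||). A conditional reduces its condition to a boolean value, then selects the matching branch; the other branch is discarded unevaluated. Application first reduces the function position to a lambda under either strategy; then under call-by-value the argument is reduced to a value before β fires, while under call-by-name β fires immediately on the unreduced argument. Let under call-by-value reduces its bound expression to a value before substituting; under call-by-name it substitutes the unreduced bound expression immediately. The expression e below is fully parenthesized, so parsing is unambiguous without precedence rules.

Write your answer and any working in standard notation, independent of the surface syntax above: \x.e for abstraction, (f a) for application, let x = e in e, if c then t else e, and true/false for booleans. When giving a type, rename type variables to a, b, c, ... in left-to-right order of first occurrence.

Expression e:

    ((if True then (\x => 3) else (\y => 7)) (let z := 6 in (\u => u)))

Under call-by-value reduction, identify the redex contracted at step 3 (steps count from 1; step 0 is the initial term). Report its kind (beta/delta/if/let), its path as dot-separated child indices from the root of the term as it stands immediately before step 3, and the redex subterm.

Answer: beta at root : ((\x.3) (\u.u))

Derivation:
step 0: ((if true then (\x.3) else (\y.7)) (let z = 6 in (\u.u)))
step 1: [if@0] ((\x.3) (let z = 6 in (\u.u)))
step 2: [let@1] ((\x.3) (\u.u))
step 3: [beta@root] 3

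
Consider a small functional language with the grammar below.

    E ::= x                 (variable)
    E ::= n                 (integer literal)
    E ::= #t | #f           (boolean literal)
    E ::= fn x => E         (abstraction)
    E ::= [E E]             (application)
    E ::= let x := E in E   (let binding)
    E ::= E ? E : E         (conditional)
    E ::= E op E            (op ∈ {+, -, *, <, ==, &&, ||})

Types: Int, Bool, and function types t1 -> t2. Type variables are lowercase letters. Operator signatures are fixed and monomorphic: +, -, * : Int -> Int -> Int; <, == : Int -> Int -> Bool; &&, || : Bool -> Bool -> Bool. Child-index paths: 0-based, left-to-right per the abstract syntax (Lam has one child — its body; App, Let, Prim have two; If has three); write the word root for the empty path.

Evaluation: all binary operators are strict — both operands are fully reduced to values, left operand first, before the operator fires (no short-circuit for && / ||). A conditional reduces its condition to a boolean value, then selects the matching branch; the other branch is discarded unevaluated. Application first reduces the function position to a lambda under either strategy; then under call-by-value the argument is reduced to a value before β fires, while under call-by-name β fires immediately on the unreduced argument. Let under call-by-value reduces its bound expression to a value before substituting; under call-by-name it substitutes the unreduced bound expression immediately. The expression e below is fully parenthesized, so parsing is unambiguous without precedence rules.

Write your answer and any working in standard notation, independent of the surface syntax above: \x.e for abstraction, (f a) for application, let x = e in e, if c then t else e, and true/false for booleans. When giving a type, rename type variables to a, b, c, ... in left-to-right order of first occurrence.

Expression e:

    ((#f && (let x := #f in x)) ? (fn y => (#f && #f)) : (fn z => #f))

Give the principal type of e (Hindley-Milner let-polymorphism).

Trace:
  unify Bool ~ Bool
let x : Bool
x : Bool
  unify Bool ~ Bool
  unify Bool ~ Bool
  unify Bool ~ Bool
  unify Bool ~ Bool
\y._ : a -> Bool
\z._ : b -> Bool
  unify a -> Bool ~ b -> Bool
  unify a ~ b
  unify Bool ~ Bool

Answer: a -> Bool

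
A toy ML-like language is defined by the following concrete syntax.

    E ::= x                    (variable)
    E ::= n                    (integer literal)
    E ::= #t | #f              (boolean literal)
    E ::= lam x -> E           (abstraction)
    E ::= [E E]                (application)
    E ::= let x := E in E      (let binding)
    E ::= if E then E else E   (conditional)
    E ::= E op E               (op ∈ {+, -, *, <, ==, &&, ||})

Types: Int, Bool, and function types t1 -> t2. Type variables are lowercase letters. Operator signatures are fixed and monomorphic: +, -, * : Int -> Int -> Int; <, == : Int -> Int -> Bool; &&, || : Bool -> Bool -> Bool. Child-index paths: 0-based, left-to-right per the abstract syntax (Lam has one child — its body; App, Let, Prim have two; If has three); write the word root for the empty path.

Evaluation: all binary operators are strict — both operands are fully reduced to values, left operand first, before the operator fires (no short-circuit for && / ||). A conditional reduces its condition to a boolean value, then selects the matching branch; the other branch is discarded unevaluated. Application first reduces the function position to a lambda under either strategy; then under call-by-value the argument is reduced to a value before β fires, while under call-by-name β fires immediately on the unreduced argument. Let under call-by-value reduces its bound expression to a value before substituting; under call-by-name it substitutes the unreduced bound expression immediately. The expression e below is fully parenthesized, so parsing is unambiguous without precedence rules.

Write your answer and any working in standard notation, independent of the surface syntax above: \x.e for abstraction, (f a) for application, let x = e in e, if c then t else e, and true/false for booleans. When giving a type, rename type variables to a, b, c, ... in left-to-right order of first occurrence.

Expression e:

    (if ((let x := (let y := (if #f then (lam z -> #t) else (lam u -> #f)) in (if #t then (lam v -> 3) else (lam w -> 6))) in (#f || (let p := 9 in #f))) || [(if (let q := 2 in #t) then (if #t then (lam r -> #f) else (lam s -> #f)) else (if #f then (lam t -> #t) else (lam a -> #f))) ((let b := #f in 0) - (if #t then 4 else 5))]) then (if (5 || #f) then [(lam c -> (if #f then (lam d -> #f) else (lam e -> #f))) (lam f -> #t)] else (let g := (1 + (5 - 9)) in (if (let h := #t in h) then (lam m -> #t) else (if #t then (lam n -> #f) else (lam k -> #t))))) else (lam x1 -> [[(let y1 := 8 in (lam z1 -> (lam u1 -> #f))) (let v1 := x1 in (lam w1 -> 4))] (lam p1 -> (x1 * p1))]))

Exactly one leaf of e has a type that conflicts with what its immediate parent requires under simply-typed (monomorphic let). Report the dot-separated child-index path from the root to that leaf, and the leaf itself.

Answer: 1.0.0 : 5

Derivation:
  unify Bool ~ Bool
\z._ : a -> Bool
\u._ : b -> Bool
  unify a -> Bool ~ b -> Bool
  unify a ~ b
  unify Bool ~ Bool
let y : b -> Bool
  unify Bool ~ Bool
\v._ : c -> Int
\w._ : d -> Int
  unify c -> Int ~ d -> Int
  unify c ~ d
  unify Int ~ Int
let x : d -> Int
  unify Bool ~ Bool
let p : Int
  unify Bool ~ Bool
  unify Bool ~ Bool
let q : Int
  unify Bool ~ Bool
  unify Bool ~ Bool
\r._ : e -> Bool
\s._ : f -> Bool
  unify e -> Bool ~ f -> Bool
  unify e ~ f
  unify Bool ~ Bool
  unify Bool ~ Bool
\t._ : g -> Bool
\a._ : h -> Bool
  unify g -> Bool ~ h -> Bool
  unify g ~ h
  unify Bool ~ Bool
  unify f -> Bool ~ h -> Bool
  unify f ~ h
  unify Bool ~ Bool
let b : Bool
  unify Int ~ Int
  unify Bool ~ Bool
  unify Int ~ Int
  unify Int ~ Int
  unify h -> Bool ~ Int -> i
  unify h ~ Int
  unify Bool ~ i
_ _ : Bool
  unify Bool ~ Bool
  unify Bool ~ Bool
  unify Int ~ Bool
  FAIL: mismatch Int ~ Bool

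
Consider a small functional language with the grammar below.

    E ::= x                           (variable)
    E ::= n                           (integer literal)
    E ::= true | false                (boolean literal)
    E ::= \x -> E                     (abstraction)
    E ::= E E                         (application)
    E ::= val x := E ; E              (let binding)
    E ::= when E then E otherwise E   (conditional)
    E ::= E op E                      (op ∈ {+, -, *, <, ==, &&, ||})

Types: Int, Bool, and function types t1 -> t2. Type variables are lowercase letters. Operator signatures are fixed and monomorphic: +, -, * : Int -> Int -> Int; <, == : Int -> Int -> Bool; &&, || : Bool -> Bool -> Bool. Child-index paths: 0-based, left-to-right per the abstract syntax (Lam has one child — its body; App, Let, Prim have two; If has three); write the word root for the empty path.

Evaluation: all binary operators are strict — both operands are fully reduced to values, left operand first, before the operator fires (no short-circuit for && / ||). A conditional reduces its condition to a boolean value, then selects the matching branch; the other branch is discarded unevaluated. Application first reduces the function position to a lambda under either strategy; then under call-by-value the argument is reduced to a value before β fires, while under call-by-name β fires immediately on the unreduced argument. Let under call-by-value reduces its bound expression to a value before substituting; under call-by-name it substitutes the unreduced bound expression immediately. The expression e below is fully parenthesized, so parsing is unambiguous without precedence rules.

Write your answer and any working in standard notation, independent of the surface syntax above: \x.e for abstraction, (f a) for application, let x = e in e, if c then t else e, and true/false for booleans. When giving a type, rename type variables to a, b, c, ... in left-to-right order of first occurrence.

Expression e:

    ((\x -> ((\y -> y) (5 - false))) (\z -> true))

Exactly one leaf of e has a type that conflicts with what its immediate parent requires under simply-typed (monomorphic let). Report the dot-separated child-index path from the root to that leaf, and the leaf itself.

Answer: 0.0.1.1 : false

Working:
y : b
\y._ : b -> b
  unify Int ~ Int
  unify Bool ~ Int
  FAIL: mismatch Bool ~ Int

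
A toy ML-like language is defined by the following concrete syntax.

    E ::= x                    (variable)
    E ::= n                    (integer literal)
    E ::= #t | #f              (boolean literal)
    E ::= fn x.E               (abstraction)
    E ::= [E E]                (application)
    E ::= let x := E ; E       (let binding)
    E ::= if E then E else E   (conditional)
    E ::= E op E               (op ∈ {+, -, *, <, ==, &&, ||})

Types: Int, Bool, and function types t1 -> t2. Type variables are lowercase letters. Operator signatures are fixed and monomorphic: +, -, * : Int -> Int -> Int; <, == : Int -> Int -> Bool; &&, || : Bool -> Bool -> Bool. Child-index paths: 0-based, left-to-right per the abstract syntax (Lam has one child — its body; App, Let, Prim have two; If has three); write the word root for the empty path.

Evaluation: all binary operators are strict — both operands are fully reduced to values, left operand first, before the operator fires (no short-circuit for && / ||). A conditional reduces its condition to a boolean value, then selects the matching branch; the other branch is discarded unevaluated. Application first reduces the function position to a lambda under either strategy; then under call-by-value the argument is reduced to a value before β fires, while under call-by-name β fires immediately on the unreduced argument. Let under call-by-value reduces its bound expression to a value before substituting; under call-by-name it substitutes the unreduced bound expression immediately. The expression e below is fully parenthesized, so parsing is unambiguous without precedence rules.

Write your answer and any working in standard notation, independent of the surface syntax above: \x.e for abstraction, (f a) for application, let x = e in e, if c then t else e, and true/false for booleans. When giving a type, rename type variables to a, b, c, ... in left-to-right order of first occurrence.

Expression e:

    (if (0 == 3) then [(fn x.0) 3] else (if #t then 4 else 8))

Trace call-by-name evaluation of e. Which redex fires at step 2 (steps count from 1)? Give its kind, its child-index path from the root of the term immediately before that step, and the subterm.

Trace:
step 0: (if (0 == 3) then ((\x.0) 3) else (if true then 4 else 8))
step 1: [delta@0] (if false then ((\x.0) 3) else (if true then 4 else 8))
step 2: [if@root] (if true then 4 else 8)

Answer: if at root : (if false then ((\x.0) 3) else (if true then 4 else 8))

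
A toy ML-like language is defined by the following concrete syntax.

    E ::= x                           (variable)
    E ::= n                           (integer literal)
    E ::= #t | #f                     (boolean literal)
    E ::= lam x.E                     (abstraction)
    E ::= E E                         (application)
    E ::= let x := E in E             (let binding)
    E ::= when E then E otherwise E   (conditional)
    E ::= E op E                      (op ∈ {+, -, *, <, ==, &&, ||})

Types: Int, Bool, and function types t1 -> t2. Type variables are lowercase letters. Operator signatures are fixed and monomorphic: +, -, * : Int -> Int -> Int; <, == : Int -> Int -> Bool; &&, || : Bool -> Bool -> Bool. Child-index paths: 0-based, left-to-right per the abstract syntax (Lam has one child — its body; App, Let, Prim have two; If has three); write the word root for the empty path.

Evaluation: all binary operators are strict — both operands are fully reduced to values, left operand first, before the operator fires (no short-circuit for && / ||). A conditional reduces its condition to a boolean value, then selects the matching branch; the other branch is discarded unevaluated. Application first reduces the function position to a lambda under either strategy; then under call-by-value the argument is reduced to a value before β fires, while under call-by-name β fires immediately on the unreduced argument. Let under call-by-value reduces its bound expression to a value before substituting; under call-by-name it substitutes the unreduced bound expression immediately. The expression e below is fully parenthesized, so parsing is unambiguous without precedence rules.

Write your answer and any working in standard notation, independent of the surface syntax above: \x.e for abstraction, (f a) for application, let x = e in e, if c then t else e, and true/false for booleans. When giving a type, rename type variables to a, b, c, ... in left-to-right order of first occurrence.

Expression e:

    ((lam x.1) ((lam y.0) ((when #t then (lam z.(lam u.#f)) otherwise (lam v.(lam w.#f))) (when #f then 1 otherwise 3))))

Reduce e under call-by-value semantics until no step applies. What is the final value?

Answer: 1

Trace:
step 0: ((\x.1) ((\y.0) ((if true then (\z.(\u.false)) else (\v.(\w.false))) (if false then 1 else 3))))
step 1: [if@1.1.0] ((\x.1) ((\y.0) ((\z.(\u.false)) (if false then 1 else 3))))
step 2: [if@1.1.1] ((\x.1) ((\y.0) ((\z.(\u.false)) 3)))
step 3: [beta@1.1] ((\x.1) ((\y.0) (\u.false)))
step 4: [beta@1] ((\x.1) 0)
step 5: [beta@root] 1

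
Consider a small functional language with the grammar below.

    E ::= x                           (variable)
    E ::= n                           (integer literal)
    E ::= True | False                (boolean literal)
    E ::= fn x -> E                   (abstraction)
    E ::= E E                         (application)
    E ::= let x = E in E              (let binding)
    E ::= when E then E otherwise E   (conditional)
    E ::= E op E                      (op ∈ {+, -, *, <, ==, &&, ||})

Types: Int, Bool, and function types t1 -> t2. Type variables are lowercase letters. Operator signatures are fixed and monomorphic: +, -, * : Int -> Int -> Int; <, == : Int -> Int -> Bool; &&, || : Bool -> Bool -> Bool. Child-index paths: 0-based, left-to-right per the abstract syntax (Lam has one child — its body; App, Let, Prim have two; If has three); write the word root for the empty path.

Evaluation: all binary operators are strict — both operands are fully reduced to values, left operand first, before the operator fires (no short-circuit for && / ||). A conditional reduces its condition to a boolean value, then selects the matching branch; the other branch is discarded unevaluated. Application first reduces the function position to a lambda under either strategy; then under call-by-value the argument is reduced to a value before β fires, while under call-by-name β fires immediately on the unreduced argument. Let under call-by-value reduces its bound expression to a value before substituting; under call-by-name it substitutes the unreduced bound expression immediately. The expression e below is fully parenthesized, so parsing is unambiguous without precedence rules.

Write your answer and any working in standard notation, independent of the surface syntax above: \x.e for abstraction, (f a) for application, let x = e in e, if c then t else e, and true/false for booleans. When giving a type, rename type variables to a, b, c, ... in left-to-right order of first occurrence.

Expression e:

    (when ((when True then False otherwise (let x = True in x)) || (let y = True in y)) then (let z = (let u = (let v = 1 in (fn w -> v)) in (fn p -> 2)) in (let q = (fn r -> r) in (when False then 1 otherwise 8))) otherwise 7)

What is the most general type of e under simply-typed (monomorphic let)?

Working:
  unify Bool ~ Bool
let x : Bool
x : Bool
  unify Bool ~ Bool
  unify Bool ~ Bool
let y : Bool
y : Bool
  unify Bool ~ Bool
  unify Bool ~ Bool
let v : Int
v : Int
\w._ : a -> Int
let u : a -> Int
\p._ : b -> Int
let z : b -> Int
r : c
\r._ : c -> c
let q : c -> c
  unify Bool ~ Bool
  unify Int ~ Int
  unify Int ~ Int

Answer: Int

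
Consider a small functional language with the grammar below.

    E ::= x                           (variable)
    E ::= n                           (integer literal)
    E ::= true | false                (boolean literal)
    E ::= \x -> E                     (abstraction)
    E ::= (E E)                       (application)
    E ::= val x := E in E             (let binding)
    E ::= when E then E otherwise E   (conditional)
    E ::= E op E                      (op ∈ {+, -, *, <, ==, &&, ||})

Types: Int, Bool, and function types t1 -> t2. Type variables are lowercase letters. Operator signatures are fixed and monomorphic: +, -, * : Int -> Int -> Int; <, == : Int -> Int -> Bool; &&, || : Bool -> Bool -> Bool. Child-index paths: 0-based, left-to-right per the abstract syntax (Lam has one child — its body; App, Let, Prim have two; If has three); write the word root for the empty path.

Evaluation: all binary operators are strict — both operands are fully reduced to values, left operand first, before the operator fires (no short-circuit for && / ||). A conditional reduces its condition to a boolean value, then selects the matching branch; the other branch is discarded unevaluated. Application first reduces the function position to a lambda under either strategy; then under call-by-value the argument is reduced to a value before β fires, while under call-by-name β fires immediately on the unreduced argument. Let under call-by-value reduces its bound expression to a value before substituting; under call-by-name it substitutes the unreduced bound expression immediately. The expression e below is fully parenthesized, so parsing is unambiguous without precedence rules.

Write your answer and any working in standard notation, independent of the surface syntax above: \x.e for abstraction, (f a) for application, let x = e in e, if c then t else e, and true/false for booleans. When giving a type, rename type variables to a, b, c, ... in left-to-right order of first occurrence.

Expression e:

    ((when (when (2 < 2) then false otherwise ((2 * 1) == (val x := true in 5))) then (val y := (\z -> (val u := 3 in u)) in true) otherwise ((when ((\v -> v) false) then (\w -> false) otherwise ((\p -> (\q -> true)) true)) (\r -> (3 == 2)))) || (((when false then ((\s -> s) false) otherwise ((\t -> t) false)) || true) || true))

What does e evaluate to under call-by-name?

Trace:
step 0: ((if (if (2 < 2) then false else ((2 * 1) == (let x = true in 5))) then (let y = (\z.(let u = 3 in u)) in true) else ((if ((\v.v) false) then (\w.false) else ((\p.(\q.true)) true)) (\r.(3 == 2)))) || (((if false then ((\s.s) false) else ((\t.t) false)) || true) || true))
step 1: [delta@0.0.0] ((if (if false then false else ((2 * 1) == (let x = true in 5))) then (let y = (\z.(let u = 3 in u)) in true) else ((if ((\v.v) false) then (\w.false) else ((\p.(\q.true)) true)) (\r.(3 == 2)))) || (((if false then ((\s.s) false) else ((\t.t) false)) || true) || true))
step 2: [if@0.0] ((if ((2 * 1) == (let x = true in 5)) then (let y = (\z.(let u = 3 in u)) in true) else ((if ((\v.v) false) then (\w.false) else ((\p.(\q.true)) true)) (\r.(3 == 2)))) || (((if false then ((\s.s) false) else ((\t.t) false)) || true) || true))
step 3: [delta@0.0.0] ((if (2 == (let x = true in 5)) then (let y = (\z.(let u = 3 in u)) in true) else ((if ((\v.v) false) then (\w.false) else ((\p.(\q.true)) true)) (\r.(3 == 2)))) || (((if false then ((\s.s) false) else ((\t.t) false)) || true) || true))
step 4: [let@0.0.1] ((if (2 == 5) then (let y = (\z.(let u = 3 in u)) in true) else ((if ((\v.v) false) then (\w.false) else ((\p.(\q.true)) true)) (\r.(3 == 2)))) || (((if false then ((\s.s) false) else ((\t.t) false)) || true) || true))
step 5: [delta@0.0] ((if false then (let y = (\z.(let u = 3 in u)) in true) else ((if ((\v.v) false) then (\w.false) else ((\p.(\q.true)) true)) (\r.(3 == 2)))) || (((if false then ((\s.s) false) else ((\t.t) false)) || true) || true))
step 6: [if@0] (((if ((\v.v) false) then (\w.false) else ((\p.(\q.true)) true)) (\r.(3 == 2))) || (((if false then ((\s.s) false) else ((\t.t) false)) || true) || true))
step 7: [beta@0.0.0] (((if false then (\w.false) else ((\p.(\q.true)) true)) (\r.(3 == 2))) || (((if false then ((\s.s) false) else ((\t.t) false)) || true) || true))
step 8: [if@0.0] ((((\p.(\q.true)) true) (\r.(3 == 2))) || (((if false then ((\s.s) false) else ((\t.t) false)) || true) || true))
step 9: [beta@0.0] (((\q.true) (\r.(3 == 2))) || (((if false then ((\s.s) false) else ((\t.t) false)) || true) || true))
step 10: [beta@0] (true || (((if false then ((\s.s) false) else ((\t.t) false)) || true) || true))
step 11: [if@1.0.0] (true || ((((\t.t) false) || true) || true))
step 12: [beta@1.0.0] (true || ((false || true) || true))
step 13: [delta@1.0] (true || (true || true))
step 14: [delta@1] (true || true)
step 15: [delta@root] true

Answer: true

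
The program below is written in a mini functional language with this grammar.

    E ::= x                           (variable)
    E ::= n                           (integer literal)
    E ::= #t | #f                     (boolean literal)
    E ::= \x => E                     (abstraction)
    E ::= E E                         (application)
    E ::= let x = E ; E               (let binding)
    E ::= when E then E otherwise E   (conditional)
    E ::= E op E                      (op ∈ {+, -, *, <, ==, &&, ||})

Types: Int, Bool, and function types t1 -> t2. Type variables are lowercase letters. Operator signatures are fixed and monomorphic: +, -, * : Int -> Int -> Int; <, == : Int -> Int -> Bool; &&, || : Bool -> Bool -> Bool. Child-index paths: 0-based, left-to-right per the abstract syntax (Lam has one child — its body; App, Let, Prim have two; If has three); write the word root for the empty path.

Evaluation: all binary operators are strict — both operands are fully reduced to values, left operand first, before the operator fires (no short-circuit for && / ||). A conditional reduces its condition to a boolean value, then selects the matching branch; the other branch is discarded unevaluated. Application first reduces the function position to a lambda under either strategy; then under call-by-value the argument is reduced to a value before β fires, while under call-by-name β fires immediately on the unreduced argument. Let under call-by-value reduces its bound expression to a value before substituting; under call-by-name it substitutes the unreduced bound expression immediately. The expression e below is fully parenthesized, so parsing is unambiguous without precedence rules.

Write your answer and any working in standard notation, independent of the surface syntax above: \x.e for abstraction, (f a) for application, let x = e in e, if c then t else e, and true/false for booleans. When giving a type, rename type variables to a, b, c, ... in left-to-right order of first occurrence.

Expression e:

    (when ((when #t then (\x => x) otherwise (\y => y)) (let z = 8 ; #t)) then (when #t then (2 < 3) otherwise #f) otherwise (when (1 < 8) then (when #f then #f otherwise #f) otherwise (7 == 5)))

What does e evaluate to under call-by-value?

Derivation:
step 0: (if ((if true then (\x.x) else (\y.y)) (let z = 8 in true)) then (if true then (2 < 3) else false) else (if (1 < 8) then (if false then false else false) else (7 == 5)))
step 1: [if@0.0] (if ((\x.x) (let z = 8 in true)) then (if true then (2 < 3) else false) else (if (1 < 8) then (if false then false else false) else (7 == 5)))
step 2: [let@0.1] (if ((\x.x) true) then (if true then (2 < 3) else false) else (if (1 < 8) then (if false then false else false) else (7 == 5)))
step 3: [beta@0] (if true then (if true then (2 < 3) else false) else (if (1 < 8) then (if false then false else false) else (7 == 5)))
step 4: [if@root] (if true then (2 < 3) else false)
step 5: [if@root] (2 < 3)
step 6: [delta@root] true

Answer: true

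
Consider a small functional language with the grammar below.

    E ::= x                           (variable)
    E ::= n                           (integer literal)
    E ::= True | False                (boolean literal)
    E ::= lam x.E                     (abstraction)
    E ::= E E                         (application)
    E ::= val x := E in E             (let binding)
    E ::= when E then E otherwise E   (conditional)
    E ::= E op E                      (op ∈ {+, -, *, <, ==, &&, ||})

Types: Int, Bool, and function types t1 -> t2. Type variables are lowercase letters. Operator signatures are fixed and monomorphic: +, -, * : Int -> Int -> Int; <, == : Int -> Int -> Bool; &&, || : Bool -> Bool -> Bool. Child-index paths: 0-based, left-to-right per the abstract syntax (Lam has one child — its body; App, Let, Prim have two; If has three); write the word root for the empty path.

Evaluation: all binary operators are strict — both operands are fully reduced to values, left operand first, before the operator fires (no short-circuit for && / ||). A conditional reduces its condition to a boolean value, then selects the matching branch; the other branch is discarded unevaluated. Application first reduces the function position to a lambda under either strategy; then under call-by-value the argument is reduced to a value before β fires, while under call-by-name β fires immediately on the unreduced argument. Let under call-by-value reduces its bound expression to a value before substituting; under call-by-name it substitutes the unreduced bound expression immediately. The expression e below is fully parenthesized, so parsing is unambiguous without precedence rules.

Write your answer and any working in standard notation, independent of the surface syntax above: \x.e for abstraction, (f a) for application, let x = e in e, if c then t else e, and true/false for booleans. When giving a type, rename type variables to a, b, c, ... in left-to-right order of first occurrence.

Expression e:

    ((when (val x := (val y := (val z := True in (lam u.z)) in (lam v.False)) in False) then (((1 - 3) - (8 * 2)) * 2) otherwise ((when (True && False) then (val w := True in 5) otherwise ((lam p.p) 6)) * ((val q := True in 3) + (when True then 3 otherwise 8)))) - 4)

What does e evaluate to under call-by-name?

Derivation:
step 0: ((if (let x = (let y = (let z = true in (\u.z)) in (\v.false)) in false) then (((1 - 3) - (8 * 2)) * 2) else ((if (true && false) then (let w = true in 5) else ((\p.p) 6)) * ((let q = true in 3) + (if true then 3 else 8)))) - 4)
step 1: [let@0.0] ((if false then (((1 - 3) - (8 * 2)) * 2) else ((if (true && false) then (let w = true in 5) else ((\p.p) 6)) * ((let q = true in 3) + (if true then 3 else 8)))) - 4)
step 2: [if@0] (((if (true && false) then (let w = true in 5) else ((\p.p) 6)) * ((let q = true in 3) + (if true then 3 else 8))) - 4)
step 3: [delta@0.0.0] (((if false then (let w = true in 5) else ((\p.p) 6)) * ((let q = true in 3) + (if true then 3 else 8))) - 4)
step 4: [if@0.0] ((((\p.p) 6) * ((let q = true in 3) + (if true then 3 else 8))) - 4)
step 5: [beta@0.0] ((6 * ((let q = true in 3) + (if true then 3 else 8))) - 4)
step 6: [let@0.1.0] ((6 * (3 + (if true then 3 else 8))) - 4)
step 7: [if@0.1.1] ((6 * (3 + 3)) - 4)
step 8: [delta@0.1] ((6 * 6) - 4)
step 9: [delta@0] (36 - 4)
step 10: [delta@root] 32

Answer: 32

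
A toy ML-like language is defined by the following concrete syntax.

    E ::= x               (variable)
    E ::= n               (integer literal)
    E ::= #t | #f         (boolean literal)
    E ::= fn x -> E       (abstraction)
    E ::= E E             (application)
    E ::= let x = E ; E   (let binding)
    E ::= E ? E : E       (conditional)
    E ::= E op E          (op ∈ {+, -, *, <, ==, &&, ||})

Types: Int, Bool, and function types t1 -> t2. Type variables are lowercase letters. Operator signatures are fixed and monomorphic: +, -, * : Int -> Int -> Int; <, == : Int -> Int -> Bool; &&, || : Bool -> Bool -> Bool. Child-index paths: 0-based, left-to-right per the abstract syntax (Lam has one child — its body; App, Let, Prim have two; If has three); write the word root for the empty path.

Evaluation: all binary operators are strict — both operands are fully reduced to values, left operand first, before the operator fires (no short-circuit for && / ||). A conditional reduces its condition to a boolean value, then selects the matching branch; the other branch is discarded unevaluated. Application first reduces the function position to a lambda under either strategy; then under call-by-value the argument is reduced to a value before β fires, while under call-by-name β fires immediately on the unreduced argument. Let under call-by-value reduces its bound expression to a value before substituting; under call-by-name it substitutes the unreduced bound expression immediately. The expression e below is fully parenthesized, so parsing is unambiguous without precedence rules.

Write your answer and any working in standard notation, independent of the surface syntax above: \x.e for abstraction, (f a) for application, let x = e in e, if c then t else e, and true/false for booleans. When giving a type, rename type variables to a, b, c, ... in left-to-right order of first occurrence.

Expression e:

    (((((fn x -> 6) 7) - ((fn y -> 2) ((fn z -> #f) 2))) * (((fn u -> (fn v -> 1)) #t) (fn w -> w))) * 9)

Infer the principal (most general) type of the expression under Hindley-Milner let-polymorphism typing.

Derivation:
\x._ : a -> Int
  unify a -> Int ~ Int -> b
  unify a ~ Int
  unify Int ~ b
_ _ : Int
  unify Int ~ Int
\y._ : c -> Int
\z._ : d -> Bool
  unify d -> Bool ~ Int -> e
  unify d ~ Int
  unify Bool ~ e
_ _ : Bool
  unify c -> Int ~ Bool -> f
  unify c ~ Bool
  unify Int ~ f
_ _ : Int
  unify Int ~ Int
  unify Int ~ Int
\v._ : h -> Int
\u._ : g -> h -> Int
  unify g -> h -> Int ~ Bool -> i
  unify g ~ Bool
  unify h -> Int ~ i
_ _ : h -> Int
w : j
\w._ : j -> j
  unify h -> Int ~ (j -> j) -> k
  unify h ~ j -> j
  unify Int ~ k
_ _ : Int
  unify Int ~ Int
  unify Int ~ Int
  unify Int ~ Int

Answer: Int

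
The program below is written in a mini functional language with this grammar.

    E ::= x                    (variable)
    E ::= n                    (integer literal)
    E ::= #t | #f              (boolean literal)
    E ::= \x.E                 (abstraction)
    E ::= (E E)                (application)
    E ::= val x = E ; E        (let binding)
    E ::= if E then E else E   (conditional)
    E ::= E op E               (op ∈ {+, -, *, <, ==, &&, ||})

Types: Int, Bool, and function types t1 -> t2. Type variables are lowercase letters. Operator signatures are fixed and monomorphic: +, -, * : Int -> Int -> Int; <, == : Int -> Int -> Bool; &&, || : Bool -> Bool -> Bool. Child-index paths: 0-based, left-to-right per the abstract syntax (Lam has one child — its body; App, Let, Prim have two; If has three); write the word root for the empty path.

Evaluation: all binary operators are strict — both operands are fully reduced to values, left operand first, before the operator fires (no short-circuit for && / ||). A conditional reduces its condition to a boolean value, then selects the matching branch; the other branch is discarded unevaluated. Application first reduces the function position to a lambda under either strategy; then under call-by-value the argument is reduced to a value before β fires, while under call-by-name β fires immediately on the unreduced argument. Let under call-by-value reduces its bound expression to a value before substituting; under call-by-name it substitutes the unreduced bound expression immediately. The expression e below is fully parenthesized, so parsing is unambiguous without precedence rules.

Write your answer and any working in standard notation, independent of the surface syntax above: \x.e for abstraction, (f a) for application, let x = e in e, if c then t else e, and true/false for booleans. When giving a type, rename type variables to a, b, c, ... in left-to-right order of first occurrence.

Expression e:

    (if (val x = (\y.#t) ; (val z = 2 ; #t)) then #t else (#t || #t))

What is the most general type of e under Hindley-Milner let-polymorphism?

Derivation:
\y._ : a -> Bool
let x : forall. a -> Bool
let z : Int
  unify Bool ~ Bool
  unify Bool ~ Bool
  unify Bool ~ Bool
  unify Bool ~ Bool

Answer: Bool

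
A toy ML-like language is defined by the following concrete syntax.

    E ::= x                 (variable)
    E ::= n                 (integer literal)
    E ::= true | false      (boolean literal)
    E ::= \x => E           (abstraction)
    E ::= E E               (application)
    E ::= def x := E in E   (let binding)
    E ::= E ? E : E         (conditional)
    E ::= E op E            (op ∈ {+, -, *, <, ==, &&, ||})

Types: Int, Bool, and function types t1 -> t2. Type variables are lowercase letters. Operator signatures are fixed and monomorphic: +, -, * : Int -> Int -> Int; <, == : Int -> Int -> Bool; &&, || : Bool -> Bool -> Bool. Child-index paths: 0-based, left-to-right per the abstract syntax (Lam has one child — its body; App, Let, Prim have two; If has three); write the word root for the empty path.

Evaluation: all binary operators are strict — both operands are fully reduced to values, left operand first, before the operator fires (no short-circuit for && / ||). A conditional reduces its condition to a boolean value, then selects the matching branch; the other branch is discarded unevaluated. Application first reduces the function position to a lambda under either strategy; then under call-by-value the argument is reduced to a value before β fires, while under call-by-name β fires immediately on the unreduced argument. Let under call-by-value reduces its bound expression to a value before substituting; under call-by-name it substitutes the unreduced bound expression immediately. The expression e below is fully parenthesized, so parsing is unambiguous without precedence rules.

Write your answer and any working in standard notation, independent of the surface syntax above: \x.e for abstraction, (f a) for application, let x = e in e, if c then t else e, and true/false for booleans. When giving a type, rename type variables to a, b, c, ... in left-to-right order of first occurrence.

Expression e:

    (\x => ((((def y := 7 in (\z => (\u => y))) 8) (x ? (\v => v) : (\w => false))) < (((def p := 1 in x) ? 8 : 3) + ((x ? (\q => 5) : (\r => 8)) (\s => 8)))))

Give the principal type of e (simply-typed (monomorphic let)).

Answer: Bool -> Bool

Derivation:
let y : Int
y : Int
\u._ : c -> Int
\z._ : b -> c -> Int
  unify b -> c -> Int ~ Int -> d
  unify b ~ Int
  unify c -> Int ~ d
_ _ : c -> Int
x : a
  unify a ~ Bool
v : e
\v._ : e -> e
\w._ : f -> Bool
  unify e -> e ~ f -> Bool
  unify e ~ f
  unify f ~ Bool
  unify c -> Int ~ (Bool -> Bool) -> g
  unify c ~ Bool -> Bool
  unify Int ~ g
_ _ : Int
  unify Int ~ Int
let p : Int
x : Bool
  unify Bool ~ Bool
  unify Int ~ Int
  unify Int ~ Int
x : Bool
  unify Bool ~ Bool
\q._ : h -> Int
\r._ : i -> Int
  unify h -> Int ~ i -> Int
  unify h ~ i
  unify Int ~ Int
\s._ : j -> Int
  unify i -> Int ~ (j -> Int) -> k
  unify i ~ j -> Int
  unify Int ~ k
_ _ : Int
  unify Int ~ Int
  unify Int ~ Int
\x._ : Bool -> Bool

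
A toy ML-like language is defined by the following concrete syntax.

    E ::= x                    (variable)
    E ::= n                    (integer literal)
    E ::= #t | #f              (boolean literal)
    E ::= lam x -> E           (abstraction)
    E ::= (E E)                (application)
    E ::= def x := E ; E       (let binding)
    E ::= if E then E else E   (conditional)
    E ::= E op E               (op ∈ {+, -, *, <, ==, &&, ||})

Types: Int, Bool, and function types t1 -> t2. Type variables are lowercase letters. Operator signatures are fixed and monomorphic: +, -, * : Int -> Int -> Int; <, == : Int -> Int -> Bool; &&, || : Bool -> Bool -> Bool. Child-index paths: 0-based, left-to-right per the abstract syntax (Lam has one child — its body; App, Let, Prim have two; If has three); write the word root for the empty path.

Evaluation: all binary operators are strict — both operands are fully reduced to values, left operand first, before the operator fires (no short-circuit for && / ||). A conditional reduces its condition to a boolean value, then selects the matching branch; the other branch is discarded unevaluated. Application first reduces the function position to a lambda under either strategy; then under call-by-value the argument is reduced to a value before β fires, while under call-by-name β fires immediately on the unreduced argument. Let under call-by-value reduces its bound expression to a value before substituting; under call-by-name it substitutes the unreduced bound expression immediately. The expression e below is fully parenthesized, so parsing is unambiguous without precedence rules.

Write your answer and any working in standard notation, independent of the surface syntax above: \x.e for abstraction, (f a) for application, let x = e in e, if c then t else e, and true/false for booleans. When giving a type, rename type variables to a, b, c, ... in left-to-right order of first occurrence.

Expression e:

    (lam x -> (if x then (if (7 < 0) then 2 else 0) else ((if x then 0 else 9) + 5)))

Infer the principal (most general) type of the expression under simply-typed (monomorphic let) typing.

Derivation:
x : a
  unify a ~ Bool
  unify Int ~ Int
  unify Int ~ Int
  unify Bool ~ Bool
  unify Int ~ Int
x : Bool
  unify Bool ~ Bool
  unify Int ~ Int
  unify Int ~ Int
  unify Int ~ Int
  unify Int ~ Int
\x._ : Bool -> Int

Answer: Bool -> Int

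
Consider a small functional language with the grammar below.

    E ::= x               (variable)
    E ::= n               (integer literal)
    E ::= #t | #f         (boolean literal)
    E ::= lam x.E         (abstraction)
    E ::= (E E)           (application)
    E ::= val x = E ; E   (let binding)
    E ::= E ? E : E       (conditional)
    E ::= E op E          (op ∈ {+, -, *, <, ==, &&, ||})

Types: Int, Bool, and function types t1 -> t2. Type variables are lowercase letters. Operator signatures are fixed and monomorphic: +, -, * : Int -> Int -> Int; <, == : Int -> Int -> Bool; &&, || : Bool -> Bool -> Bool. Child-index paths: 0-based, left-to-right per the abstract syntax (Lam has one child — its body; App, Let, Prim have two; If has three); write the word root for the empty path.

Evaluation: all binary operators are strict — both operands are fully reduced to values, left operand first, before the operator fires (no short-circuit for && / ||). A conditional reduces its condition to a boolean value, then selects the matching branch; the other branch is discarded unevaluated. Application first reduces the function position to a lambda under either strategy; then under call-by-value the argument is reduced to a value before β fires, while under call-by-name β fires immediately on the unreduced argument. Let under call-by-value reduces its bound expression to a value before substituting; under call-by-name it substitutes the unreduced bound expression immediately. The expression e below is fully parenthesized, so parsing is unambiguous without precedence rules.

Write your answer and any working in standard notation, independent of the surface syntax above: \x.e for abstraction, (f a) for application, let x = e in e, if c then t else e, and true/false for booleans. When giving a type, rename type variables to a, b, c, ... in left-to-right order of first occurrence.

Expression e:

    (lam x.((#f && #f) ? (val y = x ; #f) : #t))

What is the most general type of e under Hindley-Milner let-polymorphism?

Working:
  unify Bool ~ Bool
  unify Bool ~ Bool
  unify Bool ~ Bool
x : a
let y : a
  unify Bool ~ Bool
\x._ : a -> Bool

Answer: a -> Bool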